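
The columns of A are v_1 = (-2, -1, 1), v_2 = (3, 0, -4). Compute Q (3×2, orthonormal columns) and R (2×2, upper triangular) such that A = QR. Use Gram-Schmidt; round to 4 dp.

Q = [[-0.8165, -0.1155], [-0.4082, -0.5774], [0.4082, -0.8083]], R = [[2.4495, -4.0825], [0.0000, 2.8868]]

q_1 = v_1/‖v_1‖ = (-2, -1, 1)/2.4495 = (-0.8165, -0.4082, 0.4082).
r_{12} = q_1·v_2 = -4.0825.
u_2 = v_2 + 4.0825·q_1 = (-0.3333, -1.6667, -2.3333).
‖u_2‖ = 2.8868, so q_2 = (-0.1155, -0.5774, -0.8083).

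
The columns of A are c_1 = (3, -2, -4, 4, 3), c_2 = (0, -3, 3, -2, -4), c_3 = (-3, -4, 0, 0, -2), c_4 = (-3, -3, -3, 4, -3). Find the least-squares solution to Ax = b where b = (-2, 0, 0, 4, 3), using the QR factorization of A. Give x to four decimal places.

c_1 = (3, -2, -4, 4, 3); ‖c_1‖ = 7.3485, so e_1 = (0.4082, -0.2722, -0.5443, 0.5443, 0.4082).
e_1·c_2 = 0.4082·0 + (-0.2722)·(-3) + (-0.5443)·3 + 0.5443·(-2) + 0.4082·(-4) = -3.5382.
u_2 = c_2 + 3.5382·e_1 = (1.4444, -3.9630, 1.0741, -0.0741, -2.5556).
‖u_2‖ = 5.0479, so e_2 = (0.2861, -0.7851, 0.2128, -0.0147, -0.5063).
e_1·c_3 = 0.4082·(-3) + (-0.2722)·(-4) + (-0.5443)·0 + 0.5443·0 + 0.4082·(-2) = -0.9526; e_2·c_3 = 0.2861·(-3) + (-0.7851)·(-4) + 0.2128·0 + (-0.0147)·0 + (-0.5063)·(-2) = 3.2944.
u_3 = c_3 + 0.9526·e_1 − 3.2944·e_2 = (-3.5538, -1.6730, -1.2195, 0.5669, 0.0567).
‖u_3‖ = 4.1521, so e_3 = (-0.8559, -0.4029, -0.2937, 0.1365, 0.0137).
e_1·c_4 = 0.4082·(-3) + (-0.2722)·(-3) + (-0.5443)·(-3) + 0.5443·4 + 0.4082·(-3) = 2.1773; e_2·c_4 = 0.2861·(-3) + (-0.7851)·(-3) + 0.2128·(-3) + (-0.0147)·4 + (-0.5063)·(-3) = 2.3185; e_3·c_4 = (-0.8559)·(-3) + (-0.4029)·(-3) + (-0.2937)·(-3) + 0.1365·4 + 0.0137·(-3) = 5.1627.
u_4 = c_4 − 2.1773·e_1 − 2.3185·e_2 − 5.1627·e_3 = (-0.1335, 1.4930, -0.7918, 2.1440, -2.7856).
‖u_4‖ = 3.9026, so e_4 = (-0.0342, 0.3826, -0.2029, 0.5494, -0.7138).
Qᵀb = (2.5856, -2.1498, 2.2989, 0.1246).
Back-substitute: x_4 = 0.1246/3.9026 = 0.0319.
x_3 = (2.2989 − 5.1627·0.0319)/4.1521 = 0.5140.
x_2 = (-2.1498 − 3.2944·0.5140 − 2.3185·0.0319)/5.0479 = -0.7760.
x_1 = (2.5856 + 3.5382·(-0.7760) + 0.9526·0.5140 − 2.1773·0.0319)/7.3485 = 0.0354.

x = (0.0354, -0.7760, 0.5140, 0.0319)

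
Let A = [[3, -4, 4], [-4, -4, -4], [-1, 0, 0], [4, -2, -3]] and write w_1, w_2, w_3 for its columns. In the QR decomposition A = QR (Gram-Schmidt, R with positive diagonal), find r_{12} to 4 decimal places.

r_{12} = -0.6172

w_1 = (3, -4, -1, 4); ‖w_1‖ = 6.4807, so e_1 = (0.4629, -0.6172, -0.1543, 0.6172).
r_{12} = e_1·w_2 = -0.6172.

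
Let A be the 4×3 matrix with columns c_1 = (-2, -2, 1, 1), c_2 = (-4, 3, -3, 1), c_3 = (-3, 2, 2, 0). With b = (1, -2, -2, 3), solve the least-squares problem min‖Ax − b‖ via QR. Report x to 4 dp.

x = (0.7203, 0.3316, -1.0506)

e_1 = c_1/‖c_1‖ = (-2, -2, 1, 1)/3.1623 = (-0.6325, -0.6325, 0.3162, 0.3162).
r_{12} = e_1·c_2 = 0.0000.
u_2 = c_2 + 0.0000·e_1 = (-4.0000, 3.0000, -3.0000, 1.0000).
‖u_2‖ = 5.9161, so e_2 = (-0.6761, 0.5071, -0.5071, 0.1690).
r_{13} = e_1·c_3 = 1.2649; r_{23} = e_2·c_3 = 2.0284.
u_3 = c_3 − 1.2649·e_1 − 2.0284·e_2 = (-0.8286, 1.7714, 2.6286, -0.7429).
‖u_3‖ = 3.3594, so e_3 = (-0.2466, 0.5273, 0.7824, -0.2211).
Qᵀb = (0.9487, -0.1690, -3.5295).
Back-substitute: x_3 = -3.5295/3.3594 = -1.0506.
x_2 = (-0.1690 − 2.0284·(-1.0506))/5.9161 = 0.3316.
x_1 = (0.9487 + 0.0000·0.3316 − 1.2649·(-1.0506))/3.1623 = 0.7203.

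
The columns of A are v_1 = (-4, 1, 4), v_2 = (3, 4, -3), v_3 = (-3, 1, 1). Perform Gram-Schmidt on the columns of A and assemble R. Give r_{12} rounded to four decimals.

r_{12} = -3.4816

v_1 = (-4, 1, 4); ‖v_1‖ = 5.7446, so e_1 = (-0.6963, 0.1741, 0.6963).
r_{12} = e_1·v_2 = -3.4816.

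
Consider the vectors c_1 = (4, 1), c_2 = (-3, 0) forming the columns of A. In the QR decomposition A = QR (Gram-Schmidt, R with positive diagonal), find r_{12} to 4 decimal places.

c_1 = (4, 1); ‖c_1‖ = 4.1231, so e_1 = (0.9701, 0.2425).
r_{12} = e_1·c_2 = -2.9104.

r_{12} = -2.9104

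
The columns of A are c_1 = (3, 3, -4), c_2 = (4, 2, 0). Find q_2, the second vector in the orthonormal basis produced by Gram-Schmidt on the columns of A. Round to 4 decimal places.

q_1 = c_1/‖c_1‖ = (3, 3, -4)/5.8310 = (0.5145, 0.5145, -0.6860).
r_{12} = q_1·c_2 = 3.0870.
u_2 = c_2 − 3.0870·q_1 = (2.4118, 0.4118, 2.1176).
‖u_2‖ = 3.2358, so q_2 = (0.7453, 0.1273, 0.6544).

q_2 = (0.7453, 0.1273, 0.6544)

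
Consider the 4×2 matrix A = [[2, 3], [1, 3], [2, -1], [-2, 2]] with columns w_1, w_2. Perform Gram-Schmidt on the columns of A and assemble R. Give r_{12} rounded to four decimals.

r_{12} = 0.8321

w_1 = (2, 1, 2, -2); ‖w_1‖ = 3.6056, so q_1 = (0.5547, 0.2774, 0.5547, -0.5547).
r_{12} = q_1·w_2 = 0.8321.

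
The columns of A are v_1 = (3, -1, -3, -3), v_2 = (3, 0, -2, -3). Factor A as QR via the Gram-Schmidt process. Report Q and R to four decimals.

Q = [[0.5669, 0.3586], [-0.1890, 0.7171], [-0.5669, 0.4781], [-0.5669, -0.3586]], R = [[5.2915, 4.5356], [0.0000, 1.1952]]

q_1 = v_1/‖v_1‖ = (3, -1, -3, -3)/5.2915 = (0.5669, -0.1890, -0.5669, -0.5669).
r_{12} = q_1·v_2 = 4.5356.
u_2 = v_2 − 4.5356·q_1 = (0.4286, 0.8571, 0.5714, -0.4286).
‖u_2‖ = 1.1952, so q_2 = (0.3586, 0.7171, 0.4781, -0.3586).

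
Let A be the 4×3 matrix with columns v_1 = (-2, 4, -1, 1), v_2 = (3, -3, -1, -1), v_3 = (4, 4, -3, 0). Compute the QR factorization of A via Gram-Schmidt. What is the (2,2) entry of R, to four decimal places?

q_1 = v_1/‖v_1‖ = (-2, 4, -1, 1)/4.6904 = (-0.4264, 0.8528, -0.2132, 0.2132).
r_{12} = q_1·v_2 = -3.8376.
u_2 = v_2 + 3.8376·q_1 = (1.3636, 0.2727, -1.8182, -0.1818).
r_{22} = ‖u_2‖ = 2.2962.

r_{22} = 2.2962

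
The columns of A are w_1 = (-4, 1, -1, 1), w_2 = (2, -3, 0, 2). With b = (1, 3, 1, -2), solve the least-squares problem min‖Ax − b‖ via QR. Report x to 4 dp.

x = (-0.6901, -1.0124)

w_1 = (-4, 1, -1, 1); ‖w_1‖ = 4.3589, so q_1 = (-0.9177, 0.2294, -0.2294, 0.2294).
q_1·w_2 = (-0.9177)·2 + 0.2294·(-3) + (-0.2294)·0 + 0.2294·2 = -2.0647.
u_2 = w_2 + 2.0647·q_1 = (0.1053, -2.5263, -0.4737, 2.4737).
‖u_2‖ = 3.5689, so q_2 = (0.0295, -0.7079, -0.1327, 0.6931).
Qᵀb = (-0.9177, -3.6131).
Back-substitute: x_2 = -3.6131/3.5689 = -1.0124.
x_1 = (-0.9177 + 2.0647·(-1.0124))/4.3589 = -0.6901.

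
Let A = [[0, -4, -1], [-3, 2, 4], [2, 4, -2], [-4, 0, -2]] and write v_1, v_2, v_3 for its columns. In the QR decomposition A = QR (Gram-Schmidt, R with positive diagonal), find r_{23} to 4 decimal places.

v_1 = (0, -3, 2, -4); ‖v_1‖ = 5.3852, so e_1 = (0.0000, -0.5571, 0.3714, -0.7428).
e_1·v_2 = 0.0000·(-4) + (-0.5571)·2 + 0.3714·4 + (-0.7428)·0 = 0.3714.
u_2 = v_2 − 0.3714·e_1 = (-4.0000, 2.2069, 3.8621, 0.2759).
‖u_2‖ = 5.9885, so e_2 = (-0.6679, 0.3685, 0.6449, 0.0461).
r_{23} = e_2·v_3 = 0.7601.

r_{23} = 0.7601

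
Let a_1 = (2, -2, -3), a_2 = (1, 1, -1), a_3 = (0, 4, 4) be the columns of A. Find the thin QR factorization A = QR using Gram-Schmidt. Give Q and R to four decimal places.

Q = [[0.4851, 0.4117, 0.7715], [-0.4851, 0.8608, -0.1543], [-0.7276, -0.2994, 0.6172]], R = [[4.1231, 0.7276, -4.8507], [0.0000, 1.5718, 2.2454], [0.0000, 0.0000, 1.8516]]

a_1 = (2, -2, -3); ‖a_1‖ = 4.1231, so e_1 = (0.4851, -0.4851, -0.7276).
e_1·a_2 = 0.4851·1 + (-0.4851)·1 + (-0.7276)·(-1) = 0.7276.
u_2 = a_2 − 0.7276·e_1 = (0.6471, 1.3529, -0.4706).
‖u_2‖ = 1.5718, so e_2 = (0.4117, 0.8608, -0.2994).
e_1·a_3 = 0.4851·0 + (-0.4851)·4 + (-0.7276)·4 = -4.8507; e_2·a_3 = 0.4117·0 + 0.8608·4 + (-0.2994)·4 = 2.2454.
u_3 = a_3 + 4.8507·e_1 − 2.2454·e_2 = (1.4286, -0.2857, 1.1429).
‖u_3‖ = 1.8516, so e_3 = (0.7715, -0.1543, 0.6172).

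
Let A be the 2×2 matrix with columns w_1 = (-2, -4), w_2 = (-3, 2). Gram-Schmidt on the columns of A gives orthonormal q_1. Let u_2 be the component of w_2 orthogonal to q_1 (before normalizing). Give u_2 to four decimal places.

u_2 = (-3.2000, 1.6000)

q_1 = w_1/‖w_1‖ = (-2, -4)/4.4721 = (-0.4472, -0.8944).
r_{12} = q_1·w_2 = -0.4472.
u_2 = w_2 + 0.4472·q_1 = (-3.2000, 1.6000).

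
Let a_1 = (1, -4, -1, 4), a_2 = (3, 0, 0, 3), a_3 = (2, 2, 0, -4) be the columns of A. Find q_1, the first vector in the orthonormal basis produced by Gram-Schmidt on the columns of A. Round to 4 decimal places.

a_1 = (1, -4, -1, 4); ‖a_1‖ = 5.8310, so q_1 = (0.1715, -0.6860, -0.1715, 0.6860).

q_1 = (0.1715, -0.6860, -0.1715, 0.6860)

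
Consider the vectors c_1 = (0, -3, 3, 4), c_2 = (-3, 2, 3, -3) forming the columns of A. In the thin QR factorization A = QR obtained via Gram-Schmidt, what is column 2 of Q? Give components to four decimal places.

q_2 = (-0.5608, 0.2254, 0.7092, -0.3629)

c_1 = (0, -3, 3, 4); ‖c_1‖ = 5.8310, so q_1 = (0.0000, -0.5145, 0.5145, 0.6860).
q_1·c_2 = 0.0000·(-3) + (-0.5145)·2 + 0.5145·3 + 0.6860·(-3) = -1.5435.
u_2 = c_2 + 1.5435·q_1 = (-3.0000, 1.2059, 3.7941, -1.9412).
‖u_2‖ = 5.3495, so q_2 = (-0.5608, 0.2254, 0.7092, -0.3629).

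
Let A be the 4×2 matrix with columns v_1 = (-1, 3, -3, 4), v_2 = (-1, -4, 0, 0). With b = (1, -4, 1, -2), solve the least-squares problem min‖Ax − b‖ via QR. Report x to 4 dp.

q_1 = v_1/‖v_1‖ = (-1, 3, -3, 4)/5.9161 = (-0.1690, 0.5071, -0.5071, 0.6761).
r_{12} = q_1·v_2 = -1.8593.
u_2 = v_2 + 1.8593·q_1 = (-1.3143, -3.0571, -0.9429, 1.2571).
‖u_2‖ = 3.6801, so q_2 = (-0.3571, -0.8307, -0.2562, 0.3416).
Qᵀb = (-4.0567, 2.0264).
Back-substitute: x_2 = 2.0264/3.6801 = 0.5506.
x_1 = (-4.0567 + 1.8593·0.5506)/5.9161 = -0.5127.

x = (-0.5127, 0.5506)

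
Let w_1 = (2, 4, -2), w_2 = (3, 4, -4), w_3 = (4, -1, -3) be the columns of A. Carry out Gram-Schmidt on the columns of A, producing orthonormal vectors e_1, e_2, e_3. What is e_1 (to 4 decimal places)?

e_1 = (0.4082, 0.8165, -0.4082)

e_1 = w_1/‖w_1‖ = (2, 4, -2)/4.8990 = (0.4082, 0.8165, -0.4082).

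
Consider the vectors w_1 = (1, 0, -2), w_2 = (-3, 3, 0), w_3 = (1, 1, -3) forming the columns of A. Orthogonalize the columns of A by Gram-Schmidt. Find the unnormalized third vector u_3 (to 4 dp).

u_3 = (0.2222, 0.2222, 0.1111)

e_1 = w_1/‖w_1‖ = (1, 0, -2)/2.2361 = (0.4472, 0.0000, -0.8944).
r_{12} = e_1·w_2 = -1.3416.
u_2 = w_2 + 1.3416·e_1 = (-2.4000, 3.0000, -1.2000).
‖u_2‖ = 4.0249, so e_2 = (-0.5963, 0.7454, -0.2981).
r_{13} = e_1·w_3 = 3.1305; r_{23} = e_2·w_3 = 1.0435.
u_3 = w_3 − 3.1305·e_1 − 1.0435·e_2 = (0.2222, 0.2222, 0.1111).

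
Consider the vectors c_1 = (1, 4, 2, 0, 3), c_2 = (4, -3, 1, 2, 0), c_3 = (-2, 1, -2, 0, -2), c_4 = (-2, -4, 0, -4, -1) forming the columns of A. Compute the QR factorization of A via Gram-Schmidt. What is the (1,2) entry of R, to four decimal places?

c_1 = (1, 4, 2, 0, 3); ‖c_1‖ = 5.4772, so q_1 = (0.1826, 0.7303, 0.3651, 0.0000, 0.5477).
r_{12} = q_1·c_2 = -1.0954.

r_{12} = -1.0954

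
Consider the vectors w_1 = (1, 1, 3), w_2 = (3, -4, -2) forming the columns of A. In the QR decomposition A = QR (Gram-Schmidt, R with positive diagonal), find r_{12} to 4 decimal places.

q_1 = w_1/‖w_1‖ = (1, 1, 3)/3.3166 = (0.3015, 0.3015, 0.9045).
r_{12} = q_1·w_2 = -2.1106.

r_{12} = -2.1106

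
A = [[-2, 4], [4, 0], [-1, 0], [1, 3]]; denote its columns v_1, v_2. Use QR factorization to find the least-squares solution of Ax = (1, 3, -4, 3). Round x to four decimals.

v_1 = (-2, 4, -1, 1); ‖v_1‖ = 4.6904, so q_1 = (-0.4264, 0.8528, -0.2132, 0.2132).
q_1·v_2 = (-0.4264)·4 + 0.8528·0 + (-0.2132)·0 + 0.2132·3 = -1.0660.
u_2 = v_2 + 1.0660·q_1 = (3.5455, 0.9091, -0.2273, 3.2273).
‖u_2‖ = 4.8850, so q_2 = (0.7258, 0.1861, -0.0465, 0.6606).
Qᵀb = (3.6244, 3.4521).
Back-substitute: x_2 = 3.4521/4.8850 = 0.7067.
x_1 = (3.6244 + 1.0660·0.7067)/4.6904 = 0.9333.

x = (0.9333, 0.7067)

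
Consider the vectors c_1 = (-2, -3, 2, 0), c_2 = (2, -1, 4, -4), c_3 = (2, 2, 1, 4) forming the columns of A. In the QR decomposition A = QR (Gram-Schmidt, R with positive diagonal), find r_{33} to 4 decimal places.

c_1 = (-2, -3, 2, 0); ‖c_1‖ = 4.1231, so q_1 = (-0.4851, -0.7276, 0.4851, 0.0000).
q_1·c_2 = (-0.4851)·2 + (-0.7276)·(-1) + 0.4851·4 + 0.0000·(-4) = 1.6977.
u_2 = c_2 − 1.6977·q_1 = (2.8235, 0.2353, 3.1765, -4.0000).
‖u_2‖ = 5.8410, so q_2 = (0.4834, 0.0403, 0.5438, -0.6848).
q_1·c_3 = (-0.4851)·2 + (-0.7276)·2 + 0.4851·1 + 0.0000·4 = -1.9403; q_2·c_3 = 0.4834·2 + 0.0403·2 + 0.5438·1 + (-0.6848)·4 = -1.1481.
u_3 = c_3 + 1.9403·q_1 + 1.1481·q_2 = (1.6138, 0.6345, 2.5655, 3.2138).
r_{33} = ‖u_3‖ = 4.4629.

r_{33} = 4.4629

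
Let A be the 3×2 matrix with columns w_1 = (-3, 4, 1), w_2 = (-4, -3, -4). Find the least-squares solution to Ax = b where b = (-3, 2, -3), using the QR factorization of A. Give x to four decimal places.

w_1 = (-3, 4, 1); ‖w_1‖ = 5.0990, so q_1 = (-0.5883, 0.7845, 0.1961).
q_1·w_2 = (-0.5883)·(-4) + 0.7845·(-3) + 0.1961·(-4) = -0.7845.
u_2 = w_2 + 0.7845·q_1 = (-4.4615, -2.3846, -3.8462).
‖u_2‖ = 6.3549, so q_2 = (-0.7021, -0.3752, -0.6052).
Qᵀb = (2.7456, 3.1714).
Back-substitute: x_2 = 3.1714/6.3549 = 0.4990.
x_1 = (2.7456 + 0.7845·0.4990)/5.0990 = 0.6152.

x = (0.6152, 0.4990)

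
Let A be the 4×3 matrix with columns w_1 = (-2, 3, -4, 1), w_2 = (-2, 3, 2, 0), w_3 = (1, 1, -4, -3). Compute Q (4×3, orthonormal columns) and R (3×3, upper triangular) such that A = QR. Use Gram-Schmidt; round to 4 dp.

q_1 = w_1/‖w_1‖ = (-2, 3, -4, 1)/5.4772 = (-0.3651, 0.5477, -0.7303, 0.1826).
r_{12} = q_1·w_2 = 0.9129.
u_2 = w_2 − 0.9129·q_1 = (-1.6667, 2.5000, 2.6667, -0.1667).
‖u_2‖ = 4.0208, so q_2 = (-0.4145, 0.6218, 0.6632, -0.0415).
r_{13} = q_1·w_3 = 2.5560; r_{23} = q_2·w_3 = -2.3213.
u_3 = w_3 − 2.5560·q_1 + 2.3213·q_2 = (0.9711, 1.0433, -0.5938, -3.5629).
‖u_3‖ = 3.8831, so q_3 = (0.2501, 0.2687, -0.1529, -0.9175).

Q = [[-0.3651, -0.4145, 0.2501], [0.5477, 0.6218, 0.2687], [-0.7303, 0.6632, -0.1529], [0.1826, -0.0415, -0.9175]], R = [[5.4772, 0.9129, 2.5560], [0.0000, 4.0208, -2.3213], [0.0000, 0.0000, 3.8831]]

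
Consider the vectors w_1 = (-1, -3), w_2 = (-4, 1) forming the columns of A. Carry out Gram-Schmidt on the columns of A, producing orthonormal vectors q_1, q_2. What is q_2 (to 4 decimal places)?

w_1 = (-1, -3); ‖w_1‖ = 3.1623, so q_1 = (-0.3162, -0.9487).
q_1·w_2 = (-0.3162)·(-4) + (-0.9487)·1 = 0.3162.
u_2 = w_2 − 0.3162·q_1 = (-3.9000, 1.3000).
‖u_2‖ = 4.1110, so q_2 = (-0.9487, 0.3162).

q_2 = (-0.9487, 0.3162)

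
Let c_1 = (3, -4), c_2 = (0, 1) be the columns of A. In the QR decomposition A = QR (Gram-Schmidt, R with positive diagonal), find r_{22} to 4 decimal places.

r_{22} = 0.6000

c_1 = (3, -4); ‖c_1‖ = 5.0000, so e_1 = (0.6000, -0.8000).
e_1·c_2 = 0.6000·0 + (-0.8000)·1 = -0.8000.
u_2 = c_2 + 0.8000·e_1 = (0.4800, 0.3600).
r_{22} = ‖u_2‖ = 0.6000.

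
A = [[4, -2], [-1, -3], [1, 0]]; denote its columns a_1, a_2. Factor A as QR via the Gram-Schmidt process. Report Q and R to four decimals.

a_1 = (4, -1, 1); ‖a_1‖ = 4.2426, so q_1 = (0.9428, -0.2357, 0.2357).
q_1·a_2 = 0.9428·(-2) + (-0.2357)·(-3) + 0.2357·0 = -1.1785.
u_2 = a_2 + 1.1785·q_1 = (-0.8889, -3.2778, 0.2778).
‖u_2‖ = 3.4075, so q_2 = (-0.2609, -0.9619, 0.0815).

Q = [[0.9428, -0.2609], [-0.2357, -0.9619], [0.2357, 0.0815]], R = [[4.2426, -1.1785], [0.0000, 3.4075]]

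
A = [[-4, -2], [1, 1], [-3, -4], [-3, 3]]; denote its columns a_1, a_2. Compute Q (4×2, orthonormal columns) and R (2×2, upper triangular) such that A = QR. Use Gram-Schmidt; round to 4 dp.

Q = [[-0.6761, -0.1235], [0.1690, 0.1292], [-0.5071, -0.5840], [-0.5071, 0.7918]], R = [[5.9161, 2.0284], [0.0000, 5.0878]]

a_1 = (-4, 1, -3, -3); ‖a_1‖ = 5.9161, so q_1 = (-0.6761, 0.1690, -0.5071, -0.5071).
q_1·a_2 = (-0.6761)·(-2) + 0.1690·1 + (-0.5071)·(-4) + (-0.5071)·3 = 2.0284.
u_2 = a_2 − 2.0284·q_1 = (-0.6286, 0.6571, -2.9714, 4.0286).
‖u_2‖ = 5.0878, so q_2 = (-0.1235, 0.1292, -0.5840, 0.7918).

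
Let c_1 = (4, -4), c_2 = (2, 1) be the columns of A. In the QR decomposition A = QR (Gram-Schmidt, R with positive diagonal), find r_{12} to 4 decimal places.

r_{12} = 0.7071

e_1 = c_1/‖c_1‖ = (4, -4)/5.6569 = (0.7071, -0.7071).
r_{12} = e_1·c_2 = 0.7071.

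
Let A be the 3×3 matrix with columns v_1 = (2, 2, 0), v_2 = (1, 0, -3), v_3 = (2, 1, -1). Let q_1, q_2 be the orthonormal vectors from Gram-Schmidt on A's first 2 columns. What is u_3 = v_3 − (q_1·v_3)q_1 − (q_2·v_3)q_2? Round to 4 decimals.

v_1 = (2, 2, 0); ‖v_1‖ = 2.8284, so q_1 = (0.7071, 0.7071, 0.0000).
q_1·v_2 = 0.7071·1 + 0.7071·0 + 0.0000·(-3) = 0.7071.
u_2 = v_2 − 0.7071·q_1 = (0.5000, -0.5000, -3.0000).
‖u_2‖ = 3.0822, so q_2 = (0.1622, -0.1622, -0.9733).
q_1·v_3 = 0.7071·2 + 0.7071·1 + 0.0000·(-1) = 2.1213; q_2·v_3 = 0.1622·2 + (-0.1622)·1 + (-0.9733)·(-1) = 1.1355.
u_3 = v_3 − 2.1213·q_1 − 1.1355·q_2 = (0.3158, -0.3158, 0.1053).

u_3 = (0.3158, -0.3158, 0.1053)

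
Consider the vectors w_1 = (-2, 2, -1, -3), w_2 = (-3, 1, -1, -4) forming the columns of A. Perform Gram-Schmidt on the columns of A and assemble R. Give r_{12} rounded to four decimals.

e_1 = w_1/‖w_1‖ = (-2, 2, -1, -3)/4.2426 = (-0.4714, 0.4714, -0.2357, -0.7071).
r_{12} = e_1·w_2 = 4.9497.

r_{12} = 4.9497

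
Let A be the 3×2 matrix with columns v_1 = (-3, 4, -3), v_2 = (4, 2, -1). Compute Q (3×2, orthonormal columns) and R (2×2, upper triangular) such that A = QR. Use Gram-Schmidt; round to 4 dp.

v_1 = (-3, 4, -3); ‖v_1‖ = 5.8310, so e_1 = (-0.5145, 0.6860, -0.5145).
e_1·v_2 = (-0.5145)·4 + 0.6860·2 + (-0.5145)·(-1) = -0.1715.
u_2 = v_2 + 0.1715·e_1 = (3.9118, 2.1176, -1.0882).
‖u_2‖ = 4.5794, so e_2 = (0.8542, 0.4624, -0.2376).

Q = [[-0.5145, 0.8542], [0.6860, 0.4624], [-0.5145, -0.2376]], R = [[5.8310, -0.1715], [0.0000, 4.5794]]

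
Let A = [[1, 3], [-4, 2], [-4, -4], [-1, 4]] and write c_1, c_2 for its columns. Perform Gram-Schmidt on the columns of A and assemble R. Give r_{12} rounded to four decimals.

r_{12} = 1.2005

c_1 = (1, -4, -4, -1); ‖c_1‖ = 5.8310, so q_1 = (0.1715, -0.6860, -0.6860, -0.1715).
r_{12} = q_1·c_2 = 1.2005.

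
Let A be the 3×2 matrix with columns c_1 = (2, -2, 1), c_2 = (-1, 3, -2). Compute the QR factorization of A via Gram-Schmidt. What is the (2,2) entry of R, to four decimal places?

c_1 = (2, -2, 1); ‖c_1‖ = 3.0000, so q_1 = (0.6667, -0.6667, 0.3333).
q_1·c_2 = 0.6667·(-1) + (-0.6667)·3 + 0.3333·(-2) = -3.3333.
u_2 = c_2 + 3.3333·q_1 = (1.2222, 0.7778, -0.8889).
r_{22} = ‖u_2‖ = 1.6997.

r_{22} = 1.6997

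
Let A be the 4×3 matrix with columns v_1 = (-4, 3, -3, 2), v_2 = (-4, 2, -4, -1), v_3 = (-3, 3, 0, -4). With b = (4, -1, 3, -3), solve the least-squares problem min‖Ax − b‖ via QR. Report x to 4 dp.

x = (-0.8020, -0.2697, 0.3930)

v_1 = (-4, 3, -3, 2); ‖v_1‖ = 6.1644, so e_1 = (-0.6489, 0.4867, -0.4867, 0.3244).
e_1·v_2 = (-0.6489)·(-4) + 0.4867·2 + (-0.4867)·(-4) + 0.3244·(-1) = 5.1911.
u_2 = v_2 − 5.1911·e_1 = (-0.6316, -0.5263, -1.4737, -2.6842).
‖u_2‖ = 3.1706, so e_2 = (-0.1992, -0.1660, -0.4648, -0.8466).
e_1·v_3 = (-0.6489)·(-3) + 0.4867·3 + (-0.4867)·0 + 0.3244·(-4) = 2.1089; e_2·v_3 = (-0.1992)·(-3) + (-0.1660)·3 + (-0.4648)·0 + (-0.8466)·(-4) = 3.4860.
u_3 = v_3 − 2.1089·e_1 − 3.4860·e_2 = (-0.9372, 2.5524, 2.6466, -1.7330).
‖u_3‖ = 4.1714, so e_3 = (-0.2247, 0.6119, 0.6345, -0.4154).
Qᵀb = (-5.5155, 0.5146, 1.6392).
Back-substitute: x_3 = 1.6392/4.1714 = 0.3930.
x_2 = (0.5146 − 3.4860·0.3930)/3.1706 = -0.2697.
x_1 = (-5.5155 − 5.1911·(-0.2697) − 2.1089·0.3930)/6.1644 = -0.8020.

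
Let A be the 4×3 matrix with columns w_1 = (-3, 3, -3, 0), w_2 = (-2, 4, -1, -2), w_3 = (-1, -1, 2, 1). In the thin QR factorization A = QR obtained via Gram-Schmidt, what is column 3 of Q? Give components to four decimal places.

w_1 = (-3, 3, -3, 0); ‖w_1‖ = 5.1962, so q_1 = (-0.5774, 0.5774, -0.5774, 0.0000).
q_1·w_2 = (-0.5774)·(-2) + 0.5774·4 + (-0.5774)·(-1) + 0.0000·(-2) = 4.0415.
u_2 = w_2 − 4.0415·q_1 = (0.3333, 1.6667, 1.3333, -2.0000).
‖u_2‖ = 2.9439, so q_2 = (0.1132, 0.5661, 0.4529, -0.6794).
q_1·w_3 = (-0.5774)·(-1) + 0.5774·(-1) + (-0.5774)·2 + 0.0000·1 = -1.1547; q_2·w_3 = 0.1132·(-1) + 0.5661·(-1) + 0.4529·2 + (-0.6794)·1 = -0.4529.
u_3 = w_3 + 1.1547·q_1 + 0.4529·q_2 = (-1.6154, -0.0769, 1.5385, 0.6923).
‖u_3‖ = 2.3370, so q_3 = (-0.6912, -0.0329, 0.6583, 0.2962).

q_3 = (-0.6912, -0.0329, 0.6583, 0.2962)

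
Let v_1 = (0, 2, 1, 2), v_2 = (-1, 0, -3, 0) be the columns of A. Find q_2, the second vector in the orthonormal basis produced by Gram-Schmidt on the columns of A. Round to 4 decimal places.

v_1 = (0, 2, 1, 2); ‖v_1‖ = 3.0000, so q_1 = (0.0000, 0.6667, 0.3333, 0.6667).
q_1·v_2 = 0.0000·(-1) + 0.6667·0 + 0.3333·(-3) + 0.6667·0 = -1.0000.
u_2 = v_2 + 1.0000·q_1 = (-1.0000, 0.6667, -2.6667, 0.6667).
‖u_2‖ = 3.0000, so q_2 = (-0.3333, 0.2222, -0.8889, 0.2222).

q_2 = (-0.3333, 0.2222, -0.8889, 0.2222)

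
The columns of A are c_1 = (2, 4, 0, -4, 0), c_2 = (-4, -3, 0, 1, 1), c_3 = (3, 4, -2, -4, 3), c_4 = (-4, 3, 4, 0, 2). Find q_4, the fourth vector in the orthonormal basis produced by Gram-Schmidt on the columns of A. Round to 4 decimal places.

q_4 = (-0.1733, 0.5209, 0.5662, 0.4343, 0.4352)

q_1 = c_1/‖c_1‖ = (2, 4, 0, -4, 0)/6.0000 = (0.3333, 0.6667, 0.0000, -0.6667, 0.0000).
r_{12} = q_1·c_2 = -4.0000.
u_2 = c_2 + 4.0000·q_1 = (-2.6667, -0.3333, 0.0000, -1.6667, 1.0000).
‖u_2‖ = 3.3166, so q_2 = (-0.8040, -0.1005, 0.0000, -0.5025, 0.3015).
r_{13} = q_1·c_3 = 6.3333; r_{23} = q_2·c_3 = 0.1005.
u_3 = c_3 − 6.3333·q_1 − 0.1005·q_2 = (0.9697, -0.2121, -2.0000, 0.2727, 2.9697).
‖u_3‖ = 3.7254, so q_3 = (0.2603, -0.0569, -0.5369, 0.0732, 0.7971).
r_{14} = q_1·c_4 = 0.6667; r_{24} = q_2·c_4 = 3.5176; r_{34} = q_3·c_4 = -1.7651.
u_4 = c_4 − 0.6667·q_1 − 3.5176·q_2 + 1.7651·q_3 = (-0.9345, 2.8086, 3.0524, 2.3413, 2.3464).
‖u_4‖ = 5.3913, so q_4 = (-0.1733, 0.5209, 0.5662, 0.4343, 0.4352).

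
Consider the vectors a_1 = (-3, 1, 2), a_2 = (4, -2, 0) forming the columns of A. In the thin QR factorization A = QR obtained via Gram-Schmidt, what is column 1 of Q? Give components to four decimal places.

a_1 = (-3, 1, 2); ‖a_1‖ = 3.7417, so e_1 = (-0.8018, 0.2673, 0.5345).

e_1 = (-0.8018, 0.2673, 0.5345)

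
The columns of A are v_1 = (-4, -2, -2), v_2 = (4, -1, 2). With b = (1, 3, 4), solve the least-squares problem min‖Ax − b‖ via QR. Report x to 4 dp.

x = (-1.2000, -0.6000)

v_1 = (-4, -2, -2); ‖v_1‖ = 4.8990, so q_1 = (-0.8165, -0.4082, -0.4082).
q_1·v_2 = (-0.8165)·4 + (-0.4082)·(-1) + (-0.4082)·2 = -3.6742.
u_2 = v_2 + 3.6742·q_1 = (1.0000, -2.5000, 0.5000).
‖u_2‖ = 2.7386, so q_2 = (0.3651, -0.9129, 0.1826).
Qᵀb = (-3.6742, -1.6432).
Back-substitute: x_2 = -1.6432/2.7386 = -0.6000.
x_1 = (-3.6742 + 3.6742·(-0.6000))/4.8990 = -1.2000.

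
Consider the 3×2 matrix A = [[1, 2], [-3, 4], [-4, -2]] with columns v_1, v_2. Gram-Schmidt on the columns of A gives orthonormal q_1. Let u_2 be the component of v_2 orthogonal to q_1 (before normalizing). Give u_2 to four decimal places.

u_2 = (2.0769, 3.7692, -2.3077)

v_1 = (1, -3, -4); ‖v_1‖ = 5.0990, so q_1 = (0.1961, -0.5883, -0.7845).
q_1·v_2 = 0.1961·2 + (-0.5883)·4 + (-0.7845)·(-2) = -0.3922.
u_2 = v_2 + 0.3922·q_1 = (2.0769, 3.7692, -2.3077).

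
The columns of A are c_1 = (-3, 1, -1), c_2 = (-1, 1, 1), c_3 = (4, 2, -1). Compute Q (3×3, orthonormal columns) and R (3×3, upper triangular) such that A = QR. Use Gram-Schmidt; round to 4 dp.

Q = [[-0.9045, -0.1231, 0.4082], [0.3015, 0.4924, 0.8165], [-0.3015, 0.8616, -0.4082]], R = [[3.3166, 0.9045, -2.7136], [0.0000, 1.4771, -0.3693], [0.0000, 0.0000, 3.6742]]

c_1 = (-3, 1, -1); ‖c_1‖ = 3.3166, so q_1 = (-0.9045, 0.3015, -0.3015).
q_1·c_2 = (-0.9045)·(-1) + 0.3015·1 + (-0.3015)·1 = 0.9045.
u_2 = c_2 − 0.9045·q_1 = (-0.1818, 0.7273, 1.2727).
‖u_2‖ = 1.4771, so q_2 = (-0.1231, 0.4924, 0.8616).
q_1·c_3 = (-0.9045)·4 + 0.3015·2 + (-0.3015)·(-1) = -2.7136; q_2·c_3 = (-0.1231)·4 + 0.4924·2 + 0.8616·(-1) = -0.3693.
u_3 = c_3 + 2.7136·q_1 + 0.3693·q_2 = (1.5000, 3.0000, -1.5000).
‖u_3‖ = 3.6742, so q_3 = (0.4082, 0.8165, -0.4082).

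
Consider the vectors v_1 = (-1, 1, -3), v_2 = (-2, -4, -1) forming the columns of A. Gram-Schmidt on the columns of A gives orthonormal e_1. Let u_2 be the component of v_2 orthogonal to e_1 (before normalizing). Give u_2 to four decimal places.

u_2 = (-1.9091, -4.0909, -0.7273)

v_1 = (-1, 1, -3); ‖v_1‖ = 3.3166, so e_1 = (-0.3015, 0.3015, -0.9045).
e_1·v_2 = (-0.3015)·(-2) + 0.3015·(-4) + (-0.9045)·(-1) = 0.3015.
u_2 = v_2 − 0.3015·e_1 = (-1.9091, -4.0909, -0.7273).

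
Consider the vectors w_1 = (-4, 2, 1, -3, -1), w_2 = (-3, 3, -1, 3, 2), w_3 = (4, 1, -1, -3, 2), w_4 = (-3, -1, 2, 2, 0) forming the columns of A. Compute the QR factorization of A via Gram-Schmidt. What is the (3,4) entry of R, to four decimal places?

w_1 = (-4, 2, 1, -3, -1); ‖w_1‖ = 5.5678, so e_1 = (-0.7184, 0.3592, 0.1796, -0.5388, -0.1796).
e_1·w_2 = (-0.7184)·(-3) + 0.3592·3 + 0.1796·(-1) + (-0.5388)·3 + (-0.1796)·2 = 1.0776.
u_2 = w_2 − 1.0776·e_1 = (-2.2258, 2.6129, -1.1935, 3.5806, 2.1935).
‖u_2‖ = 5.5533, so e_2 = (-0.4008, 0.4705, -0.2149, 0.6448, 0.3950).
e_1·w_3 = (-0.7184)·4 + 0.3592·1 + 0.1796·(-1) + (-0.5388)·(-3) + (-0.1796)·2 = -1.4368; e_2·w_3 = (-0.4008)·4 + 0.4705·1 + (-0.2149)·(-1) + 0.6448·(-3) + 0.3950·2 = -2.0621.
u_3 = w_3 + 1.4368·e_1 + 2.0621·e_2 = (2.1412, 2.4864, -1.1851, -2.4446, 2.5565).
‖u_3‖ = 4.9682, so e_3 = (0.4310, 0.5005, -0.2385, -0.4920, 0.5146).
r_{34} = e_3·w_4 = -3.2546.

r_{34} = -3.2546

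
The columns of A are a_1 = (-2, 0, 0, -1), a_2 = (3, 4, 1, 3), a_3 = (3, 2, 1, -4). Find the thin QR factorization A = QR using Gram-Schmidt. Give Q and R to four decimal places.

Q = [[-0.8944, -0.1384, 0.4235], [0.0000, 0.9225, 0.2771], [0.0000, 0.2306, 0.1623], [-0.4472, 0.2768, -0.8471]], R = [[2.2361, -4.0249, -0.8944], [0.0000, 4.3359, 0.5535], [0.0000, 0.0000, 5.3753]]

a_1 = (-2, 0, 0, -1); ‖a_1‖ = 2.2361, so e_1 = (-0.8944, 0.0000, 0.0000, -0.4472).
e_1·a_2 = (-0.8944)·3 + 0.0000·4 + 0.0000·1 + (-0.4472)·3 = -4.0249.
u_2 = a_2 + 4.0249·e_1 = (-0.6000, 4.0000, 1.0000, 1.2000).
‖u_2‖ = 4.3359, so e_2 = (-0.1384, 0.9225, 0.2306, 0.2768).
e_1·a_3 = (-0.8944)·3 + 0.0000·2 + 0.0000·1 + (-0.4472)·(-4) = -0.8944; e_2·a_3 = (-0.1384)·3 + 0.9225·2 + 0.2306·1 + 0.2768·(-4) = 0.5535.
u_3 = a_3 + 0.8944·e_1 − 0.5535·e_2 = (2.2766, 1.4894, 0.8723, -4.5532).
‖u_3‖ = 5.3753, so e_3 = (0.4235, 0.2771, 0.1623, -0.8471).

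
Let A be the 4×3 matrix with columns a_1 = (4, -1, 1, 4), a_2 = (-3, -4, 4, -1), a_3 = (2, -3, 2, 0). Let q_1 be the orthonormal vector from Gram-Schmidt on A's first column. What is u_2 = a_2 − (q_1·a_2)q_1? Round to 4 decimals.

u_2 = (-2.0588, -4.2353, 4.2353, -0.0588)

q_1 = a_1/‖a_1‖ = (4, -1, 1, 4)/5.8310 = (0.6860, -0.1715, 0.1715, 0.6860).
r_{12} = q_1·a_2 = -1.3720.
u_2 = a_2 + 1.3720·q_1 = (-2.0588, -4.2353, 4.2353, -0.0588).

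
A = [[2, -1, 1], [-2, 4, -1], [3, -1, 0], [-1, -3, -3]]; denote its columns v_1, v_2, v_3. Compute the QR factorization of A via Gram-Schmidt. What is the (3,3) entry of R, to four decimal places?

r_{33} = 2.3185

v_1 = (2, -2, 3, -1); ‖v_1‖ = 4.2426, so q_1 = (0.4714, -0.4714, 0.7071, -0.2357).
q_1·v_2 = 0.4714·(-1) + (-0.4714)·4 + 0.7071·(-1) + (-0.2357)·(-3) = -2.3570.
u_2 = v_2 + 2.3570·q_1 = (0.1111, 2.8889, 0.6667, -3.5556).
‖u_2‖ = 4.6308, so q_2 = (0.0240, 0.6238, 0.1440, -0.7678).
q_1·v_3 = 0.4714·1 + (-0.4714)·(-1) + 0.7071·0 + (-0.2357)·(-3) = 1.6499; q_2·v_3 = 0.0240·1 + 0.6238·(-1) + 0.1440·0 + (-0.7678)·(-3) = 1.7036.
u_3 = v_3 − 1.6499·q_1 − 1.7036·q_2 = (0.1813, -1.2850, -1.4119, -1.3031).
r_{33} = ‖u_3‖ = 2.3185.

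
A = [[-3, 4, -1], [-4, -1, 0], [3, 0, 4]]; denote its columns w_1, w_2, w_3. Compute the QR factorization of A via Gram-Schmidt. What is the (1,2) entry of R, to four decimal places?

r_{12} = -1.3720

e_1 = w_1/‖w_1‖ = (-3, -4, 3)/5.8310 = (-0.5145, -0.6860, 0.5145).
r_{12} = e_1·w_2 = -1.3720.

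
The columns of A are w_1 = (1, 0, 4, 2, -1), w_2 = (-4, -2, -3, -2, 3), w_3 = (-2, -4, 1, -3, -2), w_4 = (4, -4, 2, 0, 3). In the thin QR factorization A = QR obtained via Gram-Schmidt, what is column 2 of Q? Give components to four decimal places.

e_1 = w_1/‖w_1‖ = (1, 0, 4, 2, -1)/4.6904 = (0.2132, 0.0000, 0.8528, 0.4264, -0.2132).
r_{12} = e_1·w_2 = -4.9036.
u_2 = w_2 + 4.9036·e_1 = (-2.9545, -2.0000, 1.1818, 0.0909, 1.9545).
‖u_2‖ = 4.2373, so e_2 = (-0.6973, -0.4720, 0.2789, 0.0215, 0.4613).

e_2 = (-0.6973, -0.4720, 0.2789, 0.0215, 0.4613)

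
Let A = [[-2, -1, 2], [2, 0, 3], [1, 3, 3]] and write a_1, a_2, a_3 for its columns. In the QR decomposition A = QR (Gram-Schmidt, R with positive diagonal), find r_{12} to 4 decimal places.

a_1 = (-2, 2, 1); ‖a_1‖ = 3.0000, so e_1 = (-0.6667, 0.6667, 0.3333).
r_{12} = e_1·a_2 = 1.6667.

r_{12} = 1.6667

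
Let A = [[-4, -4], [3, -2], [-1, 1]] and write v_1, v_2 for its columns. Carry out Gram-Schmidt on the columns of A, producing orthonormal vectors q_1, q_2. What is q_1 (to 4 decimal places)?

q_1 = v_1/‖v_1‖ = (-4, 3, -1)/5.0990 = (-0.7845, 0.5883, -0.1961).

q_1 = (-0.7845, 0.5883, -0.1961)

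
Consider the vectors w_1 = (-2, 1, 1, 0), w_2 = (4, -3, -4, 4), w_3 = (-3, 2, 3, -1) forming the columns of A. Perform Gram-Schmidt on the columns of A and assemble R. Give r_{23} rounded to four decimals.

w_1 = (-2, 1, 1, 0); ‖w_1‖ = 2.4495, so e_1 = (-0.8165, 0.4082, 0.4082, 0.0000).
e_1·w_2 = (-0.8165)·4 + 0.4082·(-3) + 0.4082·(-4) + 0.0000·4 = -6.1237.
u_2 = w_2 + 6.1237·e_1 = (-1.0000, -0.5000, -1.5000, 4.0000).
‖u_2‖ = 4.4159, so e_2 = (-0.2265, -0.1132, -0.3397, 0.9058).
r_{23} = e_2·w_3 = -1.4720.

r_{23} = -1.4720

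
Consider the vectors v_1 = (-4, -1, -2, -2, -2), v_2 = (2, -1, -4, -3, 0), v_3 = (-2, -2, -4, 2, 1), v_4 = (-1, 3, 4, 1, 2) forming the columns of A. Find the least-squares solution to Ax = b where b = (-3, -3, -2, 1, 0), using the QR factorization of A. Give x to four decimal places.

v_1 = (-4, -1, -2, -2, -2); ‖v_1‖ = 5.3852, so q_1 = (-0.7428, -0.1857, -0.3714, -0.3714, -0.3714).
q_1·v_2 = (-0.7428)·2 + (-0.1857)·(-1) + (-0.3714)·(-4) + (-0.3714)·(-3) + (-0.3714)·0 = 1.2999.
u_2 = v_2 − 1.2999·q_1 = (2.9655, -0.7586, -3.5172, -2.5172, 0.4828).
‖u_2‖ = 5.3207, so q_2 = (0.5573, -0.1426, -0.6610, -0.4731, 0.0907).
q_1·v_3 = (-0.7428)·(-2) + (-0.1857)·(-2) + (-0.3714)·(-4) + (-0.3714)·2 + (-0.3714)·1 = 2.2283; q_2·v_3 = 0.5573·(-2) + (-0.1426)·(-2) + (-0.6610)·(-4) + (-0.4731)·2 + 0.0907·1 = 0.9592.
u_3 = v_3 − 2.2283·q_1 − 0.9592·q_2 = (-0.8794, -1.4495, -2.5384, 3.2814, 1.7406).
‖u_3‖ = 4.8078, so q_3 = (-0.1829, -0.3015, -0.5280, 0.6825, 0.3620).
q_1·v_4 = (-0.7428)·(-1) + (-0.1857)·3 + (-0.3714)·4 + (-0.3714)·1 + (-0.3714)·2 = -2.4140; q_2·v_4 = 0.5573·(-1) + (-0.1426)·3 + (-0.6610)·4 + (-0.4731)·1 + 0.0907·2 = -3.9209; q_3·v_4 = (-0.1829)·(-1) + (-0.3015)·3 + (-0.5280)·4 + 0.6825·1 + 0.3620·2 = -1.4268.
u_4 = v_4 + 2.4140·q_1 + 3.9209·q_2 + 1.4268·q_3 = (-0.8688, 1.5625, -0.2418, -0.7777, 1.9758).
‖u_4‖ = 2.7862, so q_4 = (-0.3118, 0.5608, -0.0868, -0.2791, 0.7091).
Qᵀb = (3.1568, -0.3953, 3.1917, -0.8525).
Back-substitute: x_4 = -0.8525/2.7862 = -0.3060.
x_3 = (3.1917 + 1.4268·(-0.3060))/4.8078 = 0.5730.
x_2 = (-0.3953 − 0.9592·0.5730 + 3.9209·(-0.3060))/5.3207 = -0.4031.
x_1 = (3.1568 − 1.2999·(-0.4031) − 2.2283·0.5730 + 2.4140·(-0.3060))/5.3852 = 0.3092.

x = (0.3092, -0.4031, 0.5730, -0.3060)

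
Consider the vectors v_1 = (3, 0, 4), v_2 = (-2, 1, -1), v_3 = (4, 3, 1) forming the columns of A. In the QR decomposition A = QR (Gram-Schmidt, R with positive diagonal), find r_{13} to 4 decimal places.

v_1 = (3, 0, 4); ‖v_1‖ = 5.0000, so e_1 = (0.6000, 0.0000, 0.8000).
r_{13} = e_1·v_3 = 3.2000.

r_{13} = 3.2000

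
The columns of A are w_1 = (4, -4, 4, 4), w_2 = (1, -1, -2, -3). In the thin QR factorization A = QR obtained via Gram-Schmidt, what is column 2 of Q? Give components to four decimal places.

w_1 = (4, -4, 4, 4); ‖w_1‖ = 8.0000, so q_1 = (0.5000, -0.5000, 0.5000, 0.5000).
q_1·w_2 = 0.5000·1 + (-0.5000)·(-1) + 0.5000·(-2) + 0.5000·(-3) = -1.5000.
u_2 = w_2 + 1.5000·q_1 = (1.7500, -1.7500, -1.2500, -2.2500).
‖u_2‖ = 3.5707, so q_2 = (0.4901, -0.4901, -0.3501, -0.6301).

q_2 = (0.4901, -0.4901, -0.3501, -0.6301)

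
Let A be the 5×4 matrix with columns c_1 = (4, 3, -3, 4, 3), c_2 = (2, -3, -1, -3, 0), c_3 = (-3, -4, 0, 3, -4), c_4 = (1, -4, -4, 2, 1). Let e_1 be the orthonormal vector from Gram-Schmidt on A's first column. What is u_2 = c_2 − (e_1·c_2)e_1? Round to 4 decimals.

c_1 = (4, 3, -3, 4, 3); ‖c_1‖ = 7.6811, so e_1 = (0.5208, 0.3906, -0.3906, 0.5208, 0.3906).
e_1·c_2 = 0.5208·2 + 0.3906·(-3) + (-0.3906)·(-1) + 0.5208·(-3) + 0.3906·0 = -1.3019.
u_2 = c_2 + 1.3019·e_1 = (2.6780, -2.4915, -1.5085, -2.3220, 0.5085).

u_2 = (2.6780, -2.4915, -1.5085, -2.3220, 0.5085)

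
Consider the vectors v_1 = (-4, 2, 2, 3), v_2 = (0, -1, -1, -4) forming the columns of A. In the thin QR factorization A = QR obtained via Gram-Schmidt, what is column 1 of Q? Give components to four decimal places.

e_1 = v_1/‖v_1‖ = (-4, 2, 2, 3)/5.7446 = (-0.6963, 0.3482, 0.3482, 0.5222).

e_1 = (-0.6963, 0.3482, 0.3482, 0.5222)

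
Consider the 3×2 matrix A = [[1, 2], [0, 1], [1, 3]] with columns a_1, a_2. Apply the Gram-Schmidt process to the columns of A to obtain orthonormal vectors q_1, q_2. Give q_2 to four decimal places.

q_2 = (-0.4082, 0.8165, 0.4082)

a_1 = (1, 0, 1); ‖a_1‖ = 1.4142, so q_1 = (0.7071, 0.0000, 0.7071).
q_1·a_2 = 0.7071·2 + 0.0000·1 + 0.7071·3 = 3.5355.
u_2 = a_2 − 3.5355·q_1 = (-0.5000, 1.0000, 0.5000).
‖u_2‖ = 1.2247, so q_2 = (-0.4082, 0.8165, 0.4082).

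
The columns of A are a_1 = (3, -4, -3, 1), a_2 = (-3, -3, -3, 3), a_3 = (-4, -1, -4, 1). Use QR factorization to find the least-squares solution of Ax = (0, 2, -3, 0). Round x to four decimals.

x = (0.2667, -0.9074, 1.0556)

a_1 = (3, -4, -3, 1); ‖a_1‖ = 5.9161, so e_1 = (0.5071, -0.6761, -0.5071, 0.1690).
e_1·a_2 = 0.5071·(-3) + (-0.6761)·(-3) + (-0.5071)·(-3) + 0.1690·3 = 2.5355.
u_2 = a_2 − 2.5355·e_1 = (-4.2857, -1.2857, -1.7143, 2.5714).
‖u_2‖ = 5.4380, so e_2 = (-0.7881, -0.2364, -0.3152, 0.4729).
e_1·a_3 = 0.5071·(-4) + (-0.6761)·(-1) + (-0.5071)·(-4) + 0.1690·1 = 0.8452; e_2·a_3 = (-0.7881)·(-4) + (-0.2364)·(-1) + (-0.3152)·(-4) + 0.4729·1 = 5.1227.
u_3 = a_3 − 0.8452·e_1 − 5.1227·e_2 = (-0.3913, 0.7826, -1.9565, -1.5652).
‖u_3‖ = 2.6540, so e_3 = (-0.1474, 0.2949, -0.7372, -0.5898).
Qᵀb = (0.1690, 0.4729, 2.8014).
Back-substitute: x_3 = 2.8014/2.6540 = 1.0556.
x_2 = (0.4729 − 5.1227·1.0556)/5.4380 = -0.9074.
x_1 = (0.1690 − 2.5355·(-0.9074) − 0.8452·1.0556)/5.9161 = 0.2667.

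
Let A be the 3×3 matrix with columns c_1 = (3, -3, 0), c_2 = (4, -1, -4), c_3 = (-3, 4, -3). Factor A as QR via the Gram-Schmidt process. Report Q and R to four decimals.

Q = [[0.7071, 0.3313, -0.6247], [-0.7071, 0.3313, -0.6247], [0.0000, -0.8835, -0.4685]], R = [[4.2426, 3.5355, -4.9497], [0.0000, 4.5277, 2.9817], [0.0000, 0.0000, 0.7809]]

e_1 = c_1/‖c_1‖ = (3, -3, 0)/4.2426 = (0.7071, -0.7071, 0.0000).
r_{12} = e_1·c_2 = 3.5355.
u_2 = c_2 − 3.5355·e_1 = (1.5000, 1.5000, -4.0000).
‖u_2‖ = 4.5277, so e_2 = (0.3313, 0.3313, -0.8835).
r_{13} = e_1·c_3 = -4.9497; r_{23} = e_2·c_3 = 2.9817.
u_3 = c_3 + 4.9497·e_1 − 2.9817·e_2 = (-0.4878, -0.4878, -0.3659).
‖u_3‖ = 0.7809, so e_3 = (-0.6247, -0.6247, -0.4685).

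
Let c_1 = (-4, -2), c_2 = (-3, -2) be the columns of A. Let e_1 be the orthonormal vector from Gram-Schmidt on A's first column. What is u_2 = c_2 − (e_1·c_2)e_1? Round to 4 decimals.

u_2 = (0.2000, -0.4000)

c_1 = (-4, -2); ‖c_1‖ = 4.4721, so e_1 = (-0.8944, -0.4472).
e_1·c_2 = (-0.8944)·(-3) + (-0.4472)·(-2) = 3.5777.
u_2 = c_2 − 3.5777·e_1 = (0.2000, -0.4000).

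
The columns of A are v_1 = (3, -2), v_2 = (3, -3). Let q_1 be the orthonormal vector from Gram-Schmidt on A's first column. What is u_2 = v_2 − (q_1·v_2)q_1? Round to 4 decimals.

q_1 = v_1/‖v_1‖ = (3, -2)/3.6056 = (0.8321, -0.5547).
r_{12} = q_1·v_2 = 4.1603.
u_2 = v_2 − 4.1603·q_1 = (-0.4615, -0.6923).

u_2 = (-0.4615, -0.6923)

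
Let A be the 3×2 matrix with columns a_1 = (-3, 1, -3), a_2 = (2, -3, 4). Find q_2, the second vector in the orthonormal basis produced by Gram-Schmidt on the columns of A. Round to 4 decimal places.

q_2 = (-0.5468, -0.7875, 0.2844)

q_1 = a_1/‖a_1‖ = (-3, 1, -3)/4.3589 = (-0.6882, 0.2294, -0.6882).
r_{12} = q_1·a_2 = -4.8177.
u_2 = a_2 + 4.8177·q_1 = (-1.3158, -1.8947, 0.6842).
‖u_2‖ = 2.4061, so q_2 = (-0.5468, -0.7875, 0.2844).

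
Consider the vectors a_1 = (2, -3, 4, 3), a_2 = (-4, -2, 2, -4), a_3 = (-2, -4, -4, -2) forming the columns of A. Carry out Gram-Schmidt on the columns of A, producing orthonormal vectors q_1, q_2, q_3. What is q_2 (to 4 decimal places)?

a_1 = (2, -3, 4, 3); ‖a_1‖ = 6.1644, so q_1 = (0.3244, -0.4867, 0.6489, 0.4867).
q_1·a_2 = 0.3244·(-4) + (-0.4867)·(-2) + 0.6489·2 + 0.4867·(-4) = -0.9733.
u_2 = a_2 + 0.9733·q_1 = (-3.6842, -2.4737, 2.6316, -3.5263).
‖u_2‖ = 6.2492, so q_2 = (-0.5895, -0.3958, 0.4211, -0.5643).

q_2 = (-0.5895, -0.3958, 0.4211, -0.5643)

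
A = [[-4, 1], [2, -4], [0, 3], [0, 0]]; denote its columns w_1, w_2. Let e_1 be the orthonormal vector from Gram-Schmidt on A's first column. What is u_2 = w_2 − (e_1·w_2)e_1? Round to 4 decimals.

u_2 = (-1.4000, -2.8000, 3.0000, 0.0000)

w_1 = (-4, 2, 0, 0); ‖w_1‖ = 4.4721, so e_1 = (-0.8944, 0.4472, 0.0000, 0.0000).
e_1·w_2 = (-0.8944)·1 + 0.4472·(-4) + 0.0000·3 + 0.0000·0 = -2.6833.
u_2 = w_2 + 2.6833·e_1 = (-1.4000, -2.8000, 3.0000, 0.0000).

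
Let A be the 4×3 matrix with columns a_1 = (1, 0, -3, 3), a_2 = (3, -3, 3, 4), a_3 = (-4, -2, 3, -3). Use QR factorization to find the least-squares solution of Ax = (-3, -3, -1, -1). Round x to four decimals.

x = (1.1962, -0.0901, 1.1449)

e_1 = a_1/‖a_1‖ = (1, 0, -3, 3)/4.3589 = (0.2294, 0.0000, -0.6882, 0.6882).
r_{12} = e_1·a_2 = 1.3765.
u_2 = a_2 − 1.3765·e_1 = (2.6842, -3.0000, 3.9474, 3.0526).
‖u_2‖ = 6.4113, so e_2 = (0.4187, -0.4679, 0.6157, 0.4761).
r_{13} = e_1·a_3 = -5.0471; r_{23} = e_2·a_3 = -0.3202.
u_3 = a_3 + 5.0471·e_1 + 0.3202·e_2 = (-2.7081, -2.1498, -0.2766, 0.6261).
‖u_3‖ = 3.5247, so e_3 = (-0.7683, -0.6099, -0.0785, 0.1776).
Qᵀb = (-0.6882, -0.9441, 4.0355).
Back-substitute: x_3 = 4.0355/3.5247 = 1.1449.
x_2 = (-0.9441 + 0.3202·1.1449)/6.4113 = -0.0901.
x_1 = (-0.6882 − 1.3765·(-0.0901) + 5.0471·1.1449)/4.3589 = 1.1962.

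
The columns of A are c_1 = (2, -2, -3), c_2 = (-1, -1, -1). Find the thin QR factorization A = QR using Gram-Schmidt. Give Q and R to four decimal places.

c_1 = (2, -2, -3); ‖c_1‖ = 4.1231, so q_1 = (0.4851, -0.4851, -0.7276).
q_1·c_2 = 0.4851·(-1) + (-0.4851)·(-1) + (-0.7276)·(-1) = 0.7276.
u_2 = c_2 − 0.7276·q_1 = (-1.3529, -0.6471, -0.4706).
‖u_2‖ = 1.5718, so q_2 = (-0.8608, -0.4117, -0.2994).

Q = [[0.4851, -0.8608], [-0.4851, -0.4117], [-0.7276, -0.2994]], R = [[4.1231, 0.7276], [0.0000, 1.5718]]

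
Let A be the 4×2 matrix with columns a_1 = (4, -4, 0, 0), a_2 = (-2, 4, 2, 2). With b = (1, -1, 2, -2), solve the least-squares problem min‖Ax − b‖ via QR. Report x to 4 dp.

e_1 = a_1/‖a_1‖ = (4, -4, 0, 0)/5.6569 = (0.7071, -0.7071, 0.0000, 0.0000).
r_{12} = e_1·a_2 = -4.2426.
u_2 = a_2 + 4.2426·e_1 = (1.0000, 1.0000, 2.0000, 2.0000).
‖u_2‖ = 3.1623, so e_2 = (0.3162, 0.3162, 0.6325, 0.6325).
Qᵀb = (1.4142, 0.0000).
Back-substitute: x_2 = 0.0000/3.1623 = 0.0000.
x_1 = (1.4142 + 4.2426·0.0000)/5.6569 = 0.2500.

x = (0.2500, 0.0000)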